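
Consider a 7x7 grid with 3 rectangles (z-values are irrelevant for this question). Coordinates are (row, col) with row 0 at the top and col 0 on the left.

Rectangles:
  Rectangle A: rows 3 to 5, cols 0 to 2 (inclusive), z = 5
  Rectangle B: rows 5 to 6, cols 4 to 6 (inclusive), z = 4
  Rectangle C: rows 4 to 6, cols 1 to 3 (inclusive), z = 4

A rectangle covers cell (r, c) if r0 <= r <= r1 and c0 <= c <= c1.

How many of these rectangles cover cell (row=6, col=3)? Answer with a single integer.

Check cell (6,3):
  A: rows 3-5 cols 0-2 -> outside (row miss)
  B: rows 5-6 cols 4-6 -> outside (col miss)
  C: rows 4-6 cols 1-3 -> covers
Count covering = 1

Answer: 1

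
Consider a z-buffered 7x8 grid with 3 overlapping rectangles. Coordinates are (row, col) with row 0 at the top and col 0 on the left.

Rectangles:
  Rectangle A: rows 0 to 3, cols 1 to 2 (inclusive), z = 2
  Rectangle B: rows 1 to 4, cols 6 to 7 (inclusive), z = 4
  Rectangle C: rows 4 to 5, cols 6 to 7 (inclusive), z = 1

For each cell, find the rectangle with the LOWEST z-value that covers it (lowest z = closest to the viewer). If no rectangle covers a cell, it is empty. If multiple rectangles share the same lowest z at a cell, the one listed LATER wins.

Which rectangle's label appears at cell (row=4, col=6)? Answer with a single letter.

Check cell (4,6):
  A: rows 0-3 cols 1-2 -> outside (row miss)
  B: rows 1-4 cols 6-7 z=4 -> covers; best now B (z=4)
  C: rows 4-5 cols 6-7 z=1 -> covers; best now C (z=1)
Winner: C at z=1

Answer: C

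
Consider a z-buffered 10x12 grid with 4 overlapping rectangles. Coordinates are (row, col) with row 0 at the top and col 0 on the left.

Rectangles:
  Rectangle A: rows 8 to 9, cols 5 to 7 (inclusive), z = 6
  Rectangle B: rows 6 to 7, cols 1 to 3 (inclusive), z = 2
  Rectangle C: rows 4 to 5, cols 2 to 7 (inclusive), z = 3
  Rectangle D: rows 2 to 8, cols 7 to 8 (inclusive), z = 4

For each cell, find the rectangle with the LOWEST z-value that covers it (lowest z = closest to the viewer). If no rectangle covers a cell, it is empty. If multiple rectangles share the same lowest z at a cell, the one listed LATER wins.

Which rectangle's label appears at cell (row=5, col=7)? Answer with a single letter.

Check cell (5,7):
  A: rows 8-9 cols 5-7 -> outside (row miss)
  B: rows 6-7 cols 1-3 -> outside (row miss)
  C: rows 4-5 cols 2-7 z=3 -> covers; best now C (z=3)
  D: rows 2-8 cols 7-8 z=4 -> covers; best now C (z=3)
Winner: C at z=3

Answer: C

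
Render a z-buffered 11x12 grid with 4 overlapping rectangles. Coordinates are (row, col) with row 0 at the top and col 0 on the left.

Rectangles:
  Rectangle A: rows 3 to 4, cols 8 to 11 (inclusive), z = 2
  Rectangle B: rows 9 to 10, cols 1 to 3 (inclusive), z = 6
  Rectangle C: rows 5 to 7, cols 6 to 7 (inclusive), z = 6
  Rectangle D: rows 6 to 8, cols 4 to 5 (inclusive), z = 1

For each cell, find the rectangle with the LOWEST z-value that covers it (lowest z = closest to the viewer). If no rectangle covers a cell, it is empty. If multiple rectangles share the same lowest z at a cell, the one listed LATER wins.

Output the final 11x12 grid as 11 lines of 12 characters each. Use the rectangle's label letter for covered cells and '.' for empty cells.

............
............
............
........AAAA
........AAAA
......CC....
....DDCC....
....DDCC....
....DD......
.BBB........
.BBB........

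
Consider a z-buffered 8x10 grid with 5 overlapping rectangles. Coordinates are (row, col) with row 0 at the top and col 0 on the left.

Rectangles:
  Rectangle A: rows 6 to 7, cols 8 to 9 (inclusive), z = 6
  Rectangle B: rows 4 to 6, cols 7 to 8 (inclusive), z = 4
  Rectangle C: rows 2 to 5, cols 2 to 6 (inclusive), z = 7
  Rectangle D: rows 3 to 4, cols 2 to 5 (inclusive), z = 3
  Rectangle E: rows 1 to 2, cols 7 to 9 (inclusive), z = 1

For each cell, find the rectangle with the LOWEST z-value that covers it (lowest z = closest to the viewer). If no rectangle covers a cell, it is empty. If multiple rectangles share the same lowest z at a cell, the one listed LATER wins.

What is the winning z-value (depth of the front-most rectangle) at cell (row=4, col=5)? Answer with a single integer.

Check cell (4,5):
  A: rows 6-7 cols 8-9 -> outside (row miss)
  B: rows 4-6 cols 7-8 -> outside (col miss)
  C: rows 2-5 cols 2-6 z=7 -> covers; best now C (z=7)
  D: rows 3-4 cols 2-5 z=3 -> covers; best now D (z=3)
  E: rows 1-2 cols 7-9 -> outside (row miss)
Winner: D at z=3

Answer: 3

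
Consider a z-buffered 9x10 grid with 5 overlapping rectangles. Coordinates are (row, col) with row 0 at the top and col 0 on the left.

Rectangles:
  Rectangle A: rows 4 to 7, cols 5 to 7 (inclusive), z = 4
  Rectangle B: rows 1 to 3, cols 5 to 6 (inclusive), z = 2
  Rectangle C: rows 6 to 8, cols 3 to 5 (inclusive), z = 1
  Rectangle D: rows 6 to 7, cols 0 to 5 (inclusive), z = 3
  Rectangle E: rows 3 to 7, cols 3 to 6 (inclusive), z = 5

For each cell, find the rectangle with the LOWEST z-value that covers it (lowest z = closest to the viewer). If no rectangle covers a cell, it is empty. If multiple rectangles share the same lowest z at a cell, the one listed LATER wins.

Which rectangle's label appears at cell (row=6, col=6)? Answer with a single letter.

Check cell (6,6):
  A: rows 4-7 cols 5-7 z=4 -> covers; best now A (z=4)
  B: rows 1-3 cols 5-6 -> outside (row miss)
  C: rows 6-8 cols 3-5 -> outside (col miss)
  D: rows 6-7 cols 0-5 -> outside (col miss)
  E: rows 3-7 cols 3-6 z=5 -> covers; best now A (z=4)
Winner: A at z=4

Answer: A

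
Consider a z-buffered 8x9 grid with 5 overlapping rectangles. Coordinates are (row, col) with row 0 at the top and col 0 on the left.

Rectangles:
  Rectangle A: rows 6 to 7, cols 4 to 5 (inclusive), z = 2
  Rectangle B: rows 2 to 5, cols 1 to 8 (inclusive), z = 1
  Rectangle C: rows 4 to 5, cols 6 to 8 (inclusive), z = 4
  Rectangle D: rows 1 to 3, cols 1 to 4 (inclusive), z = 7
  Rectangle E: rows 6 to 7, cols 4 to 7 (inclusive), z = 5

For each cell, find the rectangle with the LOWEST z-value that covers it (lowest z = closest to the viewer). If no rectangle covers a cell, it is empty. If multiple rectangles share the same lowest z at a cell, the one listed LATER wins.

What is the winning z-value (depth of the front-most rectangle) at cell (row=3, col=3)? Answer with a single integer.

Check cell (3,3):
  A: rows 6-7 cols 4-5 -> outside (row miss)
  B: rows 2-5 cols 1-8 z=1 -> covers; best now B (z=1)
  C: rows 4-5 cols 6-8 -> outside (row miss)
  D: rows 1-3 cols 1-4 z=7 -> covers; best now B (z=1)
  E: rows 6-7 cols 4-7 -> outside (row miss)
Winner: B at z=1

Answer: 1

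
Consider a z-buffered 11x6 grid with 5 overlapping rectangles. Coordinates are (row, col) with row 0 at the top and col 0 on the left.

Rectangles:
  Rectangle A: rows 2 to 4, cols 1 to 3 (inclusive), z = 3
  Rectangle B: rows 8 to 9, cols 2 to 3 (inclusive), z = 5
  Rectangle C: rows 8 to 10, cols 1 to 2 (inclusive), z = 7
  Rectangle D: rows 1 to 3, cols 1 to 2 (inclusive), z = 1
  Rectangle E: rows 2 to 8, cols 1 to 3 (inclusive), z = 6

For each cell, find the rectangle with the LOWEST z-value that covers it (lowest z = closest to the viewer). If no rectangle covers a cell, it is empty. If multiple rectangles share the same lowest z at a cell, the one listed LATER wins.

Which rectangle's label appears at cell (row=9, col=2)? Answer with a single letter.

Check cell (9,2):
  A: rows 2-4 cols 1-3 -> outside (row miss)
  B: rows 8-9 cols 2-3 z=5 -> covers; best now B (z=5)
  C: rows 8-10 cols 1-2 z=7 -> covers; best now B (z=5)
  D: rows 1-3 cols 1-2 -> outside (row miss)
  E: rows 2-8 cols 1-3 -> outside (row miss)
Winner: B at z=5

Answer: B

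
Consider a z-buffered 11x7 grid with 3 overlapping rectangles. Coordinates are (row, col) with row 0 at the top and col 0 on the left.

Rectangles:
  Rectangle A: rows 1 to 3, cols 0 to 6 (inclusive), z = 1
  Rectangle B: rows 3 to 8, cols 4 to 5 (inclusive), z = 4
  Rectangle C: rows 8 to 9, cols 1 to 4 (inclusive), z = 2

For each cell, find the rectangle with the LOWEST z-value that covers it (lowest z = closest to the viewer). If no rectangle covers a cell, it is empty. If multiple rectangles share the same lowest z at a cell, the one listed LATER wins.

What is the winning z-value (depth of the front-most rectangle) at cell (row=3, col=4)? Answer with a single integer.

Check cell (3,4):
  A: rows 1-3 cols 0-6 z=1 -> covers; best now A (z=1)
  B: rows 3-8 cols 4-5 z=4 -> covers; best now A (z=1)
  C: rows 8-9 cols 1-4 -> outside (row miss)
Winner: A at z=1

Answer: 1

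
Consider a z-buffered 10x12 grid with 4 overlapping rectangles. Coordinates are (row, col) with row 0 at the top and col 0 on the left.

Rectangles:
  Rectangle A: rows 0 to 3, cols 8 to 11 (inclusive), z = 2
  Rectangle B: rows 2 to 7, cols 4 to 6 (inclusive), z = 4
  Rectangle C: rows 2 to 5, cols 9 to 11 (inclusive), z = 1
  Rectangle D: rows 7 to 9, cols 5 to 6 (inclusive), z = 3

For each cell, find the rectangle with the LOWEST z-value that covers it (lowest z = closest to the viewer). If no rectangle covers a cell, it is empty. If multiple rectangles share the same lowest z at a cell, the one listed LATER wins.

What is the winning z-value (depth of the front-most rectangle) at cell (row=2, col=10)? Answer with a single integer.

Answer: 1

Derivation:
Check cell (2,10):
  A: rows 0-3 cols 8-11 z=2 -> covers; best now A (z=2)
  B: rows 2-7 cols 4-6 -> outside (col miss)
  C: rows 2-5 cols 9-11 z=1 -> covers; best now C (z=1)
  D: rows 7-9 cols 5-6 -> outside (row miss)
Winner: C at z=1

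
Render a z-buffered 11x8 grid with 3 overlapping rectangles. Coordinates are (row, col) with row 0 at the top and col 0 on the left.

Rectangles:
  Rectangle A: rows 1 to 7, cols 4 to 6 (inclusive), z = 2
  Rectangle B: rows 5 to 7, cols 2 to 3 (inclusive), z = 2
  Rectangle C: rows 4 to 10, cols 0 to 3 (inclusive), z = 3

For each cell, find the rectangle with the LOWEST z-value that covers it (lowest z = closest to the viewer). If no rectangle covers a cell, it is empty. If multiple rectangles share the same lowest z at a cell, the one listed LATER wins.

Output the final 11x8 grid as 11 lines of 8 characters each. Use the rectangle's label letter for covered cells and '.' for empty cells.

........
....AAA.
....AAA.
....AAA.
CCCCAAA.
CCBBAAA.
CCBBAAA.
CCBBAAA.
CCCC....
CCCC....
CCCC....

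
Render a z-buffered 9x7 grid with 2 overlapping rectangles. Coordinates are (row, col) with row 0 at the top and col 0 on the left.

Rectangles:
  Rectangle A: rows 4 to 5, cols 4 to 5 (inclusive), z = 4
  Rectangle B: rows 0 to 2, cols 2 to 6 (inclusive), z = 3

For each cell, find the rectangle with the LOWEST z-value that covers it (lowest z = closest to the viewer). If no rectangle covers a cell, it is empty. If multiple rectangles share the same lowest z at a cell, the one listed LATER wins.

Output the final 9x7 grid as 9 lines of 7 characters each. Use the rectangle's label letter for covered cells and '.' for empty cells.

..BBBBB
..BBBBB
..BBBBB
.......
....AA.
....AA.
.......
.......
.......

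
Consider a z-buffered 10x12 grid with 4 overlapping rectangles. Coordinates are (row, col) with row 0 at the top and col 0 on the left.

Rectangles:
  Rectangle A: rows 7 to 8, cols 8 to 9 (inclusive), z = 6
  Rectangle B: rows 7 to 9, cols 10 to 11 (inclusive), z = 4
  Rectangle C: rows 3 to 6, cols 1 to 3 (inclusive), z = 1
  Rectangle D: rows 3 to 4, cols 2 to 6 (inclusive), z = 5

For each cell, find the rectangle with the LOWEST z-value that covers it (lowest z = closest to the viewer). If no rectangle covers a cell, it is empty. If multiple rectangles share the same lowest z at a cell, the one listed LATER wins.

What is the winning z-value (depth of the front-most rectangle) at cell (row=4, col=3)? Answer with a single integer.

Check cell (4,3):
  A: rows 7-8 cols 8-9 -> outside (row miss)
  B: rows 7-9 cols 10-11 -> outside (row miss)
  C: rows 3-6 cols 1-3 z=1 -> covers; best now C (z=1)
  D: rows 3-4 cols 2-6 z=5 -> covers; best now C (z=1)
Winner: C at z=1

Answer: 1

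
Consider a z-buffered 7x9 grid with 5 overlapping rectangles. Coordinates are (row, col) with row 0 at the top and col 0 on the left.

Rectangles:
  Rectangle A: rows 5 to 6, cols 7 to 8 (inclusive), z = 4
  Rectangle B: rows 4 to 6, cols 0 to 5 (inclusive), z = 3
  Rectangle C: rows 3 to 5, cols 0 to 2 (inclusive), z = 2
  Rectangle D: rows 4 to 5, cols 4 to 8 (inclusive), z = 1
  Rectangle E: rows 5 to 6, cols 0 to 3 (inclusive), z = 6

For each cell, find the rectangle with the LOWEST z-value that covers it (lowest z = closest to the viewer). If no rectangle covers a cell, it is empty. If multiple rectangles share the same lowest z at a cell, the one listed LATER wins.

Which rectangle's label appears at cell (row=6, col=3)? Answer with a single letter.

Check cell (6,3):
  A: rows 5-6 cols 7-8 -> outside (col miss)
  B: rows 4-6 cols 0-5 z=3 -> covers; best now B (z=3)
  C: rows 3-5 cols 0-2 -> outside (row miss)
  D: rows 4-5 cols 4-8 -> outside (row miss)
  E: rows 5-6 cols 0-3 z=6 -> covers; best now B (z=3)
Winner: B at z=3

Answer: B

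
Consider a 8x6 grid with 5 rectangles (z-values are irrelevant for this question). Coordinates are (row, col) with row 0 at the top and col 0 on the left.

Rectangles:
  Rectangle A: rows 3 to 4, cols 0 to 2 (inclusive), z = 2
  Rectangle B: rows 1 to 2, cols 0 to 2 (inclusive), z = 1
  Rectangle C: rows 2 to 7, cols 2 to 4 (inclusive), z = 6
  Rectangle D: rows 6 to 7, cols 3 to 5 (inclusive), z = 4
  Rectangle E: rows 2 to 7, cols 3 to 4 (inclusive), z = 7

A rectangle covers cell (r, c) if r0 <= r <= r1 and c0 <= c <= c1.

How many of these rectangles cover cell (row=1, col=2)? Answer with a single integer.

Answer: 1

Derivation:
Check cell (1,2):
  A: rows 3-4 cols 0-2 -> outside (row miss)
  B: rows 1-2 cols 0-2 -> covers
  C: rows 2-7 cols 2-4 -> outside (row miss)
  D: rows 6-7 cols 3-5 -> outside (row miss)
  E: rows 2-7 cols 3-4 -> outside (row miss)
Count covering = 1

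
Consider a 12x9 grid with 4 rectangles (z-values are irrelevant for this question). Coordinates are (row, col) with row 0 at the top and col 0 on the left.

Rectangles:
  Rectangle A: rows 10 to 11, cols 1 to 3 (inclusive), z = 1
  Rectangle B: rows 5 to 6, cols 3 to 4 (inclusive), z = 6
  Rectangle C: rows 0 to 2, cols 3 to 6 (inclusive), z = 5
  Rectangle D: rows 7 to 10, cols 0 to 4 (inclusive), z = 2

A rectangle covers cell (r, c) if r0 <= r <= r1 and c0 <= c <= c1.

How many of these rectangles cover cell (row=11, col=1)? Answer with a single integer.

Check cell (11,1):
  A: rows 10-11 cols 1-3 -> covers
  B: rows 5-6 cols 3-4 -> outside (row miss)
  C: rows 0-2 cols 3-6 -> outside (row miss)
  D: rows 7-10 cols 0-4 -> outside (row miss)
Count covering = 1

Answer: 1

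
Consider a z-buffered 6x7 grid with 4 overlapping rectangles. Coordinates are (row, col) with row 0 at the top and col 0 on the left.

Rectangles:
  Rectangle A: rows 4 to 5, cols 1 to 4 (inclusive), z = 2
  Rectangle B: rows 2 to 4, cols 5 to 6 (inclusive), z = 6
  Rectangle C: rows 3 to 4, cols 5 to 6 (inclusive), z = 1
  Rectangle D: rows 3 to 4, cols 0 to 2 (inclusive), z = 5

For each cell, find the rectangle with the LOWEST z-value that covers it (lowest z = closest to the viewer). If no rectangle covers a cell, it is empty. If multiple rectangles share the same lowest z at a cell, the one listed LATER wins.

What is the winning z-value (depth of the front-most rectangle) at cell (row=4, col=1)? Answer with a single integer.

Answer: 2

Derivation:
Check cell (4,1):
  A: rows 4-5 cols 1-4 z=2 -> covers; best now A (z=2)
  B: rows 2-4 cols 5-6 -> outside (col miss)
  C: rows 3-4 cols 5-6 -> outside (col miss)
  D: rows 3-4 cols 0-2 z=5 -> covers; best now A (z=2)
Winner: A at z=2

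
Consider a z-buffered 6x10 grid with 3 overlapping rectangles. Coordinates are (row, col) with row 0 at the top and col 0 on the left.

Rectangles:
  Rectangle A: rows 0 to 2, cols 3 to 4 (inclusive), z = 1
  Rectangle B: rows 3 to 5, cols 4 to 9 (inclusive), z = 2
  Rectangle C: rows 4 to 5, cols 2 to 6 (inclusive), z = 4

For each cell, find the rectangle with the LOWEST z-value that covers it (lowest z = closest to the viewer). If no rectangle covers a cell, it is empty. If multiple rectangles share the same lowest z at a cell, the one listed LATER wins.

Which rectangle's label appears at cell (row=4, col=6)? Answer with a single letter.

Answer: B

Derivation:
Check cell (4,6):
  A: rows 0-2 cols 3-4 -> outside (row miss)
  B: rows 3-5 cols 4-9 z=2 -> covers; best now B (z=2)
  C: rows 4-5 cols 2-6 z=4 -> covers; best now B (z=2)
Winner: B at z=2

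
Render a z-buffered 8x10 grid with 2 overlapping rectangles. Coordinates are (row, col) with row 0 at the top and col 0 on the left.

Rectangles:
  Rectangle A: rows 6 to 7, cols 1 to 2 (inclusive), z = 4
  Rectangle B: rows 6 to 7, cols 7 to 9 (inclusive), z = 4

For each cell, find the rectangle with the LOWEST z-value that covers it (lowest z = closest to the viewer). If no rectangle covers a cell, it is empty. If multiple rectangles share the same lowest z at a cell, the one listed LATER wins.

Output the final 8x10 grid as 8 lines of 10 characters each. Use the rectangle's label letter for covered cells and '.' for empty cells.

..........
..........
..........
..........
..........
..........
.AA....BBB
.AA....BBB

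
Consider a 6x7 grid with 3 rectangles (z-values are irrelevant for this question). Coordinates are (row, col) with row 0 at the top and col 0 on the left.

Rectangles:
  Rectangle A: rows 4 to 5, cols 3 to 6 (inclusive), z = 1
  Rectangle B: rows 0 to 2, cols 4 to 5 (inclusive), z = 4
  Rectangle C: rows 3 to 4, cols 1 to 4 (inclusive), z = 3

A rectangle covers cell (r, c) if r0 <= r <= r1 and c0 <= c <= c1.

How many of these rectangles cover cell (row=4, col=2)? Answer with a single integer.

Check cell (4,2):
  A: rows 4-5 cols 3-6 -> outside (col miss)
  B: rows 0-2 cols 4-5 -> outside (row miss)
  C: rows 3-4 cols 1-4 -> covers
Count covering = 1

Answer: 1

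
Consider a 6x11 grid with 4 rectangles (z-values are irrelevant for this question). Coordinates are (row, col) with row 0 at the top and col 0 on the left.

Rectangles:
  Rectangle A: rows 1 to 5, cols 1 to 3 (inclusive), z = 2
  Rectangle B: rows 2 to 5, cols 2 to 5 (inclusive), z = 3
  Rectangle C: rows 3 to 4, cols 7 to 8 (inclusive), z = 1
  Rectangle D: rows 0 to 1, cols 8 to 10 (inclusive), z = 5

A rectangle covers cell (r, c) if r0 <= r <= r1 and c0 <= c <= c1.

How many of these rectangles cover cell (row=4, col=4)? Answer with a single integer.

Answer: 1

Derivation:
Check cell (4,4):
  A: rows 1-5 cols 1-3 -> outside (col miss)
  B: rows 2-5 cols 2-5 -> covers
  C: rows 3-4 cols 7-8 -> outside (col miss)
  D: rows 0-1 cols 8-10 -> outside (row miss)
Count covering = 1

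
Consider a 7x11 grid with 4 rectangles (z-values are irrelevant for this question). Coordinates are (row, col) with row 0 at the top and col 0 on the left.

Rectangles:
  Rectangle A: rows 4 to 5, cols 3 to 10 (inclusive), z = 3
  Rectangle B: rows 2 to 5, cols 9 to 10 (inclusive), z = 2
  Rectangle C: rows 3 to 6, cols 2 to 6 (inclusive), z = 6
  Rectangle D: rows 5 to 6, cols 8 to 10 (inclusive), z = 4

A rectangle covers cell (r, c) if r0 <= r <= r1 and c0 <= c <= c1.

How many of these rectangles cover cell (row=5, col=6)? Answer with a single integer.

Check cell (5,6):
  A: rows 4-5 cols 3-10 -> covers
  B: rows 2-5 cols 9-10 -> outside (col miss)
  C: rows 3-6 cols 2-6 -> covers
  D: rows 5-6 cols 8-10 -> outside (col miss)
Count covering = 2

Answer: 2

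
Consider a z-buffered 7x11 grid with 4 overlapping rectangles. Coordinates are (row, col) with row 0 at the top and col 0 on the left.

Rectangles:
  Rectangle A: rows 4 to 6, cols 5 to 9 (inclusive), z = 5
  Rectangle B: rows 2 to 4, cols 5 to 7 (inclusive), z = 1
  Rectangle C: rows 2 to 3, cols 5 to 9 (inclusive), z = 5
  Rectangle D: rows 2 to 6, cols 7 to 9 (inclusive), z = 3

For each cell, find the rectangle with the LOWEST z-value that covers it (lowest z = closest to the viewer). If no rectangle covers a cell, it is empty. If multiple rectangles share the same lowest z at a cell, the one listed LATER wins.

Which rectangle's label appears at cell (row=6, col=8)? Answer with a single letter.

Answer: D

Derivation:
Check cell (6,8):
  A: rows 4-6 cols 5-9 z=5 -> covers; best now A (z=5)
  B: rows 2-4 cols 5-7 -> outside (row miss)
  C: rows 2-3 cols 5-9 -> outside (row miss)
  D: rows 2-6 cols 7-9 z=3 -> covers; best now D (z=3)
Winner: D at z=3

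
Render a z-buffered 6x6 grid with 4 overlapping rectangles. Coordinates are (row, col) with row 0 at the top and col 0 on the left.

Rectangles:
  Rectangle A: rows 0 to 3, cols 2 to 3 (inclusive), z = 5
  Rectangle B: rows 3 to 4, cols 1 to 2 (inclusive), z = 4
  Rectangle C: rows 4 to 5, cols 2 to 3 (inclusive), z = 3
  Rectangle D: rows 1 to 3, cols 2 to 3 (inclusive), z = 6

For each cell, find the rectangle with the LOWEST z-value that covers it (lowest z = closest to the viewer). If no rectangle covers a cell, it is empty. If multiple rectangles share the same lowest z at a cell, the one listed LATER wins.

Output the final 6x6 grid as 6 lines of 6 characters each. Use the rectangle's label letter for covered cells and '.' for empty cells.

..AA..
..AA..
..AA..
.BBA..
.BCC..
..CC..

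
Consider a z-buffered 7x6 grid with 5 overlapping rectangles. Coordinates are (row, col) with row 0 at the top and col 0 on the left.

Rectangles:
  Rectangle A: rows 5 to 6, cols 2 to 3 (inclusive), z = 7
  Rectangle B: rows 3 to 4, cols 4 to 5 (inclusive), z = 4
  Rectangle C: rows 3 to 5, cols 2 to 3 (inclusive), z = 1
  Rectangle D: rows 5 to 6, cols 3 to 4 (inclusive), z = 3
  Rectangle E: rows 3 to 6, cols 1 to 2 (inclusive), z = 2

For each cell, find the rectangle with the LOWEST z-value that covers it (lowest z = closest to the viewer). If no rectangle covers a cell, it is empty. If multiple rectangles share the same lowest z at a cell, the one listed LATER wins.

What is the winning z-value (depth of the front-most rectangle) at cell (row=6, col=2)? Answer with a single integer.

Answer: 2

Derivation:
Check cell (6,2):
  A: rows 5-6 cols 2-3 z=7 -> covers; best now A (z=7)
  B: rows 3-4 cols 4-5 -> outside (row miss)
  C: rows 3-5 cols 2-3 -> outside (row miss)
  D: rows 5-6 cols 3-4 -> outside (col miss)
  E: rows 3-6 cols 1-2 z=2 -> covers; best now E (z=2)
Winner: E at z=2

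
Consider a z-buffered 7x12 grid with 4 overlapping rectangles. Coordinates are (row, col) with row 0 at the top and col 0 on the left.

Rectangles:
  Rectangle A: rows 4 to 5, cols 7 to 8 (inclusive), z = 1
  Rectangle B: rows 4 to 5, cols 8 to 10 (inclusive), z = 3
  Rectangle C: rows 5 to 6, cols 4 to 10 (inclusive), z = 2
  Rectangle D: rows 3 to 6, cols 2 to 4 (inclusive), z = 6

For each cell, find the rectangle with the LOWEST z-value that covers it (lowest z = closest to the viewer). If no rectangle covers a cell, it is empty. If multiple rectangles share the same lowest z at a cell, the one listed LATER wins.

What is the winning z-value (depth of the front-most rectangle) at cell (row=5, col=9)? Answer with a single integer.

Check cell (5,9):
  A: rows 4-5 cols 7-8 -> outside (col miss)
  B: rows 4-5 cols 8-10 z=3 -> covers; best now B (z=3)
  C: rows 5-6 cols 4-10 z=2 -> covers; best now C (z=2)
  D: rows 3-6 cols 2-4 -> outside (col miss)
Winner: C at z=2

Answer: 2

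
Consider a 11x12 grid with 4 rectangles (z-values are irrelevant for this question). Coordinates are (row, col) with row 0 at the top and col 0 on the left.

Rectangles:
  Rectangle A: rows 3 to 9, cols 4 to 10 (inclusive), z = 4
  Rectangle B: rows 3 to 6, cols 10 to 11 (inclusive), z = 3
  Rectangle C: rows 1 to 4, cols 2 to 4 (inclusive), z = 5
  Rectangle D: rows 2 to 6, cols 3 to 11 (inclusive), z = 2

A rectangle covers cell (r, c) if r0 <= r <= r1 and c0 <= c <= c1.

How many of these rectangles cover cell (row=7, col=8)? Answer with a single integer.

Answer: 1

Derivation:
Check cell (7,8):
  A: rows 3-9 cols 4-10 -> covers
  B: rows 3-6 cols 10-11 -> outside (row miss)
  C: rows 1-4 cols 2-4 -> outside (row miss)
  D: rows 2-6 cols 3-11 -> outside (row miss)
Count covering = 1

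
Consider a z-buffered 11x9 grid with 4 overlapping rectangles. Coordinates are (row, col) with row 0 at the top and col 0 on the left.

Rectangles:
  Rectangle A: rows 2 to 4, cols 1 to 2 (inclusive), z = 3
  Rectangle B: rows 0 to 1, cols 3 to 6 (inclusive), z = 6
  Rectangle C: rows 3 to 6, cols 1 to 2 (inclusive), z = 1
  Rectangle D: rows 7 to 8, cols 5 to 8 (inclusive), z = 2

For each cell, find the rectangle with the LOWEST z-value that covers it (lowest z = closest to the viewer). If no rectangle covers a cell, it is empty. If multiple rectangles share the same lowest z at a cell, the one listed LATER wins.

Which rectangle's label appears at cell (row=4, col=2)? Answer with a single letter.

Answer: C

Derivation:
Check cell (4,2):
  A: rows 2-4 cols 1-2 z=3 -> covers; best now A (z=3)
  B: rows 0-1 cols 3-6 -> outside (row miss)
  C: rows 3-6 cols 1-2 z=1 -> covers; best now C (z=1)
  D: rows 7-8 cols 5-8 -> outside (row miss)
Winner: C at z=1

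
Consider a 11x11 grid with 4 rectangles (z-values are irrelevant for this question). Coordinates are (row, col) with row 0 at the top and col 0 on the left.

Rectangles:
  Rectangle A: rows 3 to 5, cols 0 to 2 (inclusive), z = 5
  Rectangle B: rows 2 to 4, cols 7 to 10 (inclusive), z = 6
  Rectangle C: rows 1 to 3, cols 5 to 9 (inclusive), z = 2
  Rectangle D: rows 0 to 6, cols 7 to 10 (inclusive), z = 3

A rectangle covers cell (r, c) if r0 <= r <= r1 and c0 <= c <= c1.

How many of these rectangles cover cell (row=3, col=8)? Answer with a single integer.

Check cell (3,8):
  A: rows 3-5 cols 0-2 -> outside (col miss)
  B: rows 2-4 cols 7-10 -> covers
  C: rows 1-3 cols 5-9 -> covers
  D: rows 0-6 cols 7-10 -> covers
Count covering = 3

Answer: 3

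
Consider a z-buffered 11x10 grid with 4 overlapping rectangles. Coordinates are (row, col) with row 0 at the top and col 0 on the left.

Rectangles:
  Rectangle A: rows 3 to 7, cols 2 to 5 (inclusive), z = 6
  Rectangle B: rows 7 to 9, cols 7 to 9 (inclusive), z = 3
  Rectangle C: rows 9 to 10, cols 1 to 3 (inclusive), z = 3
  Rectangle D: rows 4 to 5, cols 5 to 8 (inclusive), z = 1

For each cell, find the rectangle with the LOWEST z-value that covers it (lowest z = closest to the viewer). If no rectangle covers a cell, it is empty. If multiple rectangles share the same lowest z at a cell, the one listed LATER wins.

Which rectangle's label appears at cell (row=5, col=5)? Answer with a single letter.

Answer: D

Derivation:
Check cell (5,5):
  A: rows 3-7 cols 2-5 z=6 -> covers; best now A (z=6)
  B: rows 7-9 cols 7-9 -> outside (row miss)
  C: rows 9-10 cols 1-3 -> outside (row miss)
  D: rows 4-5 cols 5-8 z=1 -> covers; best now D (z=1)
Winner: D at z=1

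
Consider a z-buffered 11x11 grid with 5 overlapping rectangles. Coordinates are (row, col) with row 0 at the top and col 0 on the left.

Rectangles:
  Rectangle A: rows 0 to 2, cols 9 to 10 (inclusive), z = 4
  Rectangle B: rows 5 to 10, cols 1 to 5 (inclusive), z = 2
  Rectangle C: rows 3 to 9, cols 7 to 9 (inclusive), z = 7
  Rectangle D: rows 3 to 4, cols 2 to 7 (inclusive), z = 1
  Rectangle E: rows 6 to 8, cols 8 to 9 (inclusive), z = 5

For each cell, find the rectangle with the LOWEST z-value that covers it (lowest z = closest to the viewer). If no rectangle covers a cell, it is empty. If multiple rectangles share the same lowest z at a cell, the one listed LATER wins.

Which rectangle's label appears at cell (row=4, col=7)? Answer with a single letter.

Answer: D

Derivation:
Check cell (4,7):
  A: rows 0-2 cols 9-10 -> outside (row miss)
  B: rows 5-10 cols 1-5 -> outside (row miss)
  C: rows 3-9 cols 7-9 z=7 -> covers; best now C (z=7)
  D: rows 3-4 cols 2-7 z=1 -> covers; best now D (z=1)
  E: rows 6-8 cols 8-9 -> outside (row miss)
Winner: D at z=1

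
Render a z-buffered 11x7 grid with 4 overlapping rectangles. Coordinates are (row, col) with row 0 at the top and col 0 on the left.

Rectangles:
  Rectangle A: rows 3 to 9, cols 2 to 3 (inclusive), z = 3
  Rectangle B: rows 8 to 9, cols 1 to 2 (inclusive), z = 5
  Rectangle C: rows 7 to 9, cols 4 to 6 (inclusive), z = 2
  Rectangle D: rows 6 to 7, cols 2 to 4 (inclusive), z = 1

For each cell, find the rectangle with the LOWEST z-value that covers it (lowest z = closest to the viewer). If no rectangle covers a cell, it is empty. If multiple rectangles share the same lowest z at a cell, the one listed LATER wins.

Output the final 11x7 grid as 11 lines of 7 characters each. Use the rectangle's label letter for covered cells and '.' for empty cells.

.......
.......
.......
..AA...
..AA...
..AA...
..DDD..
..DDDCC
.BAACCC
.BAACCC
.......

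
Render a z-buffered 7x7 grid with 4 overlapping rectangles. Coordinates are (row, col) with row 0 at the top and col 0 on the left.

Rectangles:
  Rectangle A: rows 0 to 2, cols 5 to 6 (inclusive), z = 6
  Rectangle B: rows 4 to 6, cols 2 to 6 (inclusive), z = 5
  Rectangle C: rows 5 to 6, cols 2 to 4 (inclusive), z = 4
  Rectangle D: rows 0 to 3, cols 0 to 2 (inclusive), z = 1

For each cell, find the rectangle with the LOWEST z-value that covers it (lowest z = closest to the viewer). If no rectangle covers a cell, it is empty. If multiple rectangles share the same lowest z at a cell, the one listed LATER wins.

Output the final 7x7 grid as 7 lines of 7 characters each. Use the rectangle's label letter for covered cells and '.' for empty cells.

DDD..AA
DDD..AA
DDD..AA
DDD....
..BBBBB
..CCCBB
..CCCBB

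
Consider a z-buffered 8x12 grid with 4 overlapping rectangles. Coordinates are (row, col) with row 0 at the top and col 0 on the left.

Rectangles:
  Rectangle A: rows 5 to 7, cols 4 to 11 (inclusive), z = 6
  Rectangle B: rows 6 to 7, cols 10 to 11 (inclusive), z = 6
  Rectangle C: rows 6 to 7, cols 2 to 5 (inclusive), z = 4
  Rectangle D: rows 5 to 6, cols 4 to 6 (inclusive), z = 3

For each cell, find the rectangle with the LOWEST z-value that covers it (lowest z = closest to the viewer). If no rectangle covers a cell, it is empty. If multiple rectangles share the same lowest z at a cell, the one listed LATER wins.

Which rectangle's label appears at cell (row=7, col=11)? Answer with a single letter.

Answer: B

Derivation:
Check cell (7,11):
  A: rows 5-7 cols 4-11 z=6 -> covers; best now A (z=6)
  B: rows 6-7 cols 10-11 z=6 -> covers; best now B (z=6)
  C: rows 6-7 cols 2-5 -> outside (col miss)
  D: rows 5-6 cols 4-6 -> outside (row miss)
Winner: B at z=6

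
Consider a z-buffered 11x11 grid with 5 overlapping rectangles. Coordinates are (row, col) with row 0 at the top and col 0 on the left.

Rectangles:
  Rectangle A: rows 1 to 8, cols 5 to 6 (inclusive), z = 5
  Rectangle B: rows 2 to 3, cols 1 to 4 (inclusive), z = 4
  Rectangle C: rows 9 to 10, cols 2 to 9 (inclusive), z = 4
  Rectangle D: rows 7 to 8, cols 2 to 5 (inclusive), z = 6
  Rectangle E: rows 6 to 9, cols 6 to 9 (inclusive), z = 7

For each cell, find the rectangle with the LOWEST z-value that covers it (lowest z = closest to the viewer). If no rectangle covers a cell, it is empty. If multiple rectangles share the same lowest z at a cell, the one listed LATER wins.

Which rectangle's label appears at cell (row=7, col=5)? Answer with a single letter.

Answer: A

Derivation:
Check cell (7,5):
  A: rows 1-8 cols 5-6 z=5 -> covers; best now A (z=5)
  B: rows 2-3 cols 1-4 -> outside (row miss)
  C: rows 9-10 cols 2-9 -> outside (row miss)
  D: rows 7-8 cols 2-5 z=6 -> covers; best now A (z=5)
  E: rows 6-9 cols 6-9 -> outside (col miss)
Winner: A at z=5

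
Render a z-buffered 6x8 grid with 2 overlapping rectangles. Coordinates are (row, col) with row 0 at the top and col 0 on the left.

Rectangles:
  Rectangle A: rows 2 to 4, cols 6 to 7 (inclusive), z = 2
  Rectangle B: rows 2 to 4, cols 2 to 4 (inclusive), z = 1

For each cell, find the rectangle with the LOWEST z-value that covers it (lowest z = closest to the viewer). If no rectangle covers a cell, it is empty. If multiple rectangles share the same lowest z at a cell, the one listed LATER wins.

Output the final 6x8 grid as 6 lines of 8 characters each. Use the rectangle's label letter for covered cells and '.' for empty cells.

........
........
..BBB.AA
..BBB.AA
..BBB.AA
........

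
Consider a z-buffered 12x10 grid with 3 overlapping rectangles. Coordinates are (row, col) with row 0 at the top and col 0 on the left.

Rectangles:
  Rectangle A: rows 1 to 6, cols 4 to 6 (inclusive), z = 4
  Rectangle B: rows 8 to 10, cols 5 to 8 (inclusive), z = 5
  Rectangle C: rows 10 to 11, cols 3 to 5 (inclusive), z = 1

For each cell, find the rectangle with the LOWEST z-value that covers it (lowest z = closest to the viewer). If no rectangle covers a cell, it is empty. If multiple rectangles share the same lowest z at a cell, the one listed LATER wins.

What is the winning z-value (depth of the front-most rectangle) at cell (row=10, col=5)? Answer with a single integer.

Answer: 1

Derivation:
Check cell (10,5):
  A: rows 1-6 cols 4-6 -> outside (row miss)
  B: rows 8-10 cols 5-8 z=5 -> covers; best now B (z=5)
  C: rows 10-11 cols 3-5 z=1 -> covers; best now C (z=1)
Winner: C at z=1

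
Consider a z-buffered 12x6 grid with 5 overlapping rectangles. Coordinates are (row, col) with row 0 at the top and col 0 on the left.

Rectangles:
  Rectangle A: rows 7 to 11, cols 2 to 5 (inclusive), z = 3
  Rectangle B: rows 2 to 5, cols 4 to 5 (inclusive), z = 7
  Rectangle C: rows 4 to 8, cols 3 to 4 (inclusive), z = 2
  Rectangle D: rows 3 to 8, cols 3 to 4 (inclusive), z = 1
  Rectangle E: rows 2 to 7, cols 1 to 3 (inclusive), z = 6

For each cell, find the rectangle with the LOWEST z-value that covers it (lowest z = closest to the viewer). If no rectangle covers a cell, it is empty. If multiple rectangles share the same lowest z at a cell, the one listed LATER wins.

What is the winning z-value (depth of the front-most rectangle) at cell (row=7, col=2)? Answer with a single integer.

Check cell (7,2):
  A: rows 7-11 cols 2-5 z=3 -> covers; best now A (z=3)
  B: rows 2-5 cols 4-5 -> outside (row miss)
  C: rows 4-8 cols 3-4 -> outside (col miss)
  D: rows 3-8 cols 3-4 -> outside (col miss)
  E: rows 2-7 cols 1-3 z=6 -> covers; best now A (z=3)
Winner: A at z=3

Answer: 3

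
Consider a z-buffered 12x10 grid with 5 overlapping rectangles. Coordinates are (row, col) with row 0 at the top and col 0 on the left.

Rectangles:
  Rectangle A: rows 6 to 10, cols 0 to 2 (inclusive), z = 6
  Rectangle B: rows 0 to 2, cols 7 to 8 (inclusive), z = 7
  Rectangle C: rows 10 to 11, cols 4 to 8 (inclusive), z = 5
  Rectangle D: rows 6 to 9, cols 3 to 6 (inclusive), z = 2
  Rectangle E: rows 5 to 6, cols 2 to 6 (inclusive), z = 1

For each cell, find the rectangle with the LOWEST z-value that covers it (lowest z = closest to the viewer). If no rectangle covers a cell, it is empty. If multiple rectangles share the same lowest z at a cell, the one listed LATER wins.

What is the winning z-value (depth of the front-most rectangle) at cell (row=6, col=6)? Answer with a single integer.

Answer: 1

Derivation:
Check cell (6,6):
  A: rows 6-10 cols 0-2 -> outside (col miss)
  B: rows 0-2 cols 7-8 -> outside (row miss)
  C: rows 10-11 cols 4-8 -> outside (row miss)
  D: rows 6-9 cols 3-6 z=2 -> covers; best now D (z=2)
  E: rows 5-6 cols 2-6 z=1 -> covers; best now E (z=1)
Winner: E at z=1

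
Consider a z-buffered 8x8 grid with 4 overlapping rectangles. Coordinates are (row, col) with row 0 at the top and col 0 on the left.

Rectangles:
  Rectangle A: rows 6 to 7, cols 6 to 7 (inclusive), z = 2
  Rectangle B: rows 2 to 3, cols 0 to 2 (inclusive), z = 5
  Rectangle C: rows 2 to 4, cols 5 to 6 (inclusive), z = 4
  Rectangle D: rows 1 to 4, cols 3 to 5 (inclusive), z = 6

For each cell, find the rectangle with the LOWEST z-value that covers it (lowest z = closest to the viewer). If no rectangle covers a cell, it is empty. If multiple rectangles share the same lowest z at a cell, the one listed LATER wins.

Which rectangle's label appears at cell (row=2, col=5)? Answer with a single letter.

Check cell (2,5):
  A: rows 6-7 cols 6-7 -> outside (row miss)
  B: rows 2-3 cols 0-2 -> outside (col miss)
  C: rows 2-4 cols 5-6 z=4 -> covers; best now C (z=4)
  D: rows 1-4 cols 3-5 z=6 -> covers; best now C (z=4)
Winner: C at z=4

Answer: C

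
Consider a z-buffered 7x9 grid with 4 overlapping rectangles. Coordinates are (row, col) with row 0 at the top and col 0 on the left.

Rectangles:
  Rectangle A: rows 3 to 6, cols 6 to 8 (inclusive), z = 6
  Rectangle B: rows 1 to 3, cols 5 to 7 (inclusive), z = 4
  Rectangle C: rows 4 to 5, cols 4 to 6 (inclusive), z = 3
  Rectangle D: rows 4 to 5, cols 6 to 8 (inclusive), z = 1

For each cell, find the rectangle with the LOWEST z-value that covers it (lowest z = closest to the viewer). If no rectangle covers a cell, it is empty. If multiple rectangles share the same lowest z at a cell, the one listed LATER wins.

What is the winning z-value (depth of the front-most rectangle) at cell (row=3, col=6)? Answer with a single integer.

Check cell (3,6):
  A: rows 3-6 cols 6-8 z=6 -> covers; best now A (z=6)
  B: rows 1-3 cols 5-7 z=4 -> covers; best now B (z=4)
  C: rows 4-5 cols 4-6 -> outside (row miss)
  D: rows 4-5 cols 6-8 -> outside (row miss)
Winner: B at z=4

Answer: 4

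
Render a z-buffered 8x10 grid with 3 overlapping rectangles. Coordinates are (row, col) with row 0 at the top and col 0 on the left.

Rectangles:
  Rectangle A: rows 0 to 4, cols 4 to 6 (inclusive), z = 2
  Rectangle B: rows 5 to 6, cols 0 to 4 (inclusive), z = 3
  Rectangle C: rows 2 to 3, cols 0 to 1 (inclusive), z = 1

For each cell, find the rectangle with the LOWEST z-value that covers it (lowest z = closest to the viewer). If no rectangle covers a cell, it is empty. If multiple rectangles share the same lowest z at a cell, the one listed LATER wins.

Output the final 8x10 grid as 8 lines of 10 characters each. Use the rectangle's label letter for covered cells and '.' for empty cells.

....AAA...
....AAA...
CC..AAA...
CC..AAA...
....AAA...
BBBBB.....
BBBBB.....
..........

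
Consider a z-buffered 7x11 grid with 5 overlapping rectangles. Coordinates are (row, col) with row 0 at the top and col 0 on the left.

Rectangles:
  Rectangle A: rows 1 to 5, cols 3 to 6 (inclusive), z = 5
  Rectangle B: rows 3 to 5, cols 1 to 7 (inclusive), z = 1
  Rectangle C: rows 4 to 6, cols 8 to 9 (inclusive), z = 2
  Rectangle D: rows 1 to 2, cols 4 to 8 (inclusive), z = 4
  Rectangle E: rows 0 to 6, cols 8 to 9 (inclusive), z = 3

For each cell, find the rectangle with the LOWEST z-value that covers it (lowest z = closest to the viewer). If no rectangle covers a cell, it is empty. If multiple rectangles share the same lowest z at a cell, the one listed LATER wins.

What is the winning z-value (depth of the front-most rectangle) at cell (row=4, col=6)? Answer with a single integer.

Answer: 1

Derivation:
Check cell (4,6):
  A: rows 1-5 cols 3-6 z=5 -> covers; best now A (z=5)
  B: rows 3-5 cols 1-7 z=1 -> covers; best now B (z=1)
  C: rows 4-6 cols 8-9 -> outside (col miss)
  D: rows 1-2 cols 4-8 -> outside (row miss)
  E: rows 0-6 cols 8-9 -> outside (col miss)
Winner: B at z=1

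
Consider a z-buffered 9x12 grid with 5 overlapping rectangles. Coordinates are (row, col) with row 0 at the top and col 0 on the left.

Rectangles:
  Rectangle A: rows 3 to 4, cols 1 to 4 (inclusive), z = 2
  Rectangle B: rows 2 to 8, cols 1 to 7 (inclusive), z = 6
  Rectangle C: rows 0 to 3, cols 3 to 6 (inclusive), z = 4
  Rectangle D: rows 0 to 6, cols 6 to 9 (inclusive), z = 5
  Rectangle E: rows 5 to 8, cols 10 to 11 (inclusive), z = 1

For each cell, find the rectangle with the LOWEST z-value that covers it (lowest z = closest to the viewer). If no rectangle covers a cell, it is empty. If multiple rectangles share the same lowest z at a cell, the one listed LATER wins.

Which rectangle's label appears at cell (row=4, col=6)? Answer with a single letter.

Answer: D

Derivation:
Check cell (4,6):
  A: rows 3-4 cols 1-4 -> outside (col miss)
  B: rows 2-8 cols 1-7 z=6 -> covers; best now B (z=6)
  C: rows 0-3 cols 3-6 -> outside (row miss)
  D: rows 0-6 cols 6-9 z=5 -> covers; best now D (z=5)
  E: rows 5-8 cols 10-11 -> outside (row miss)
Winner: D at z=5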